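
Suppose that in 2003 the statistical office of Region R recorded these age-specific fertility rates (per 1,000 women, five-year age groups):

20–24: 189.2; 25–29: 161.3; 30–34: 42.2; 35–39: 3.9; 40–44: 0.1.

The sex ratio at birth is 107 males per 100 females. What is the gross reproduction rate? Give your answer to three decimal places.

Proportion female at birth = 100 / (100 + 107) = 0.48309.
Sum of ASFRs = 189.2 + 161.3 + 42.2 + 3.9 + 0.1 = 396.7
TFR = 5 × 396.7 / 1000 = 1.9835
GRR = 0.48309 × 1.9835 = 0.95821

0.958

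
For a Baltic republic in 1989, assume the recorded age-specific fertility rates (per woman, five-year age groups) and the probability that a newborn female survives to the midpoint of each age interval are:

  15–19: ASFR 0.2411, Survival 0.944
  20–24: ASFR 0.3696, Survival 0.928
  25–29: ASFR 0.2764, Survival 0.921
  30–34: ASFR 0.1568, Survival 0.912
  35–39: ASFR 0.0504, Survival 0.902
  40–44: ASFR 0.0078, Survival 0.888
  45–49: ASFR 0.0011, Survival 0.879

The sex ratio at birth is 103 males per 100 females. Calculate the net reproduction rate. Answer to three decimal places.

Proportion female at birth = 100 / (100 + 103) = 0.49261.
Per-age-group product (5 × ASFR × survival probability):
  15–19: 5 × 0.2411 × 0.944 = 1.13799
  20–24: 5 × 0.3696 × 0.928 = 1.71494
  25–29: 5 × 0.2764 × 0.921 = 1.27282
  30–34: 5 × 0.1568 × 0.912 = 0.71501
  35–39: 5 × 0.0504 × 0.902 = 0.22730
  40–44: 5 × 0.0078 × 0.888 = 0.03463
  45–49: 5 × 0.0011 × 0.879 = 0.00483
Sum = 5.10752
NRR = 0.49261 × 5.10752 = 2.51602

2.516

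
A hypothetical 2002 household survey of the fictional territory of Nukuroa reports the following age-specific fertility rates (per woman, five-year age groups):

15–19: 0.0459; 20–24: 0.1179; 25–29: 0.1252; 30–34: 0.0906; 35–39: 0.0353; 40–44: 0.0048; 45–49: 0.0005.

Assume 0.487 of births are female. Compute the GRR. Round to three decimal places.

1.023

Proportion female at birth = 0.487.
Sum of ASFRs = 0.0459 + 0.1179 + 0.1252 + 0.0906 + 0.0353 + 0.0048 + 0.0005 = 0.4202
TFR = 5 × 0.4202 = 2.101
GRR = 0.487 × 2.101 = 1.02319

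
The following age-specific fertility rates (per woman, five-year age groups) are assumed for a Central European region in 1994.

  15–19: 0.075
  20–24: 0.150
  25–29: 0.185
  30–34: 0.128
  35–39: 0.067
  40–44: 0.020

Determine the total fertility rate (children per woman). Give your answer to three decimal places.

Sum of ASFRs = 0.075 + 0.150 + 0.185 + 0.128 + 0.067 + 0.020 = 0.625
TFR = 5 × 0.625 = 3.125

3.125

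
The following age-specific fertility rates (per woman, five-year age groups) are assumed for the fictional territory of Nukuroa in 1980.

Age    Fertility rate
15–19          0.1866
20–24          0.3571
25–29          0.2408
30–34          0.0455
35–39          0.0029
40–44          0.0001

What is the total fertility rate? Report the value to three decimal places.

Sum of ASFRs = 0.1866 + 0.3571 + 0.2408 + 0.0455 + 0.0029 + 0.0001 = 0.8330
TFR = 5 × 0.8330 = 4.165

4.165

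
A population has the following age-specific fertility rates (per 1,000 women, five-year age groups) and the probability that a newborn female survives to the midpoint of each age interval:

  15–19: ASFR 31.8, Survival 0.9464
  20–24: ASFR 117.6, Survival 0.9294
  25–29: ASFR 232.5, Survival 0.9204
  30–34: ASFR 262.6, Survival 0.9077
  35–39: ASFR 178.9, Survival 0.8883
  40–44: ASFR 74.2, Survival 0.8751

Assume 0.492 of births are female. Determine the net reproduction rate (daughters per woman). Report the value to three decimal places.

Proportion female at birth = 0.492.
Weighting each age-specific rate by interval width and survival:
  15–19: 5 × 31.8/1000 × 0.9464 = 0.15048
  20–24: 5 × 117.6/1000 × 0.9294 = 0.54649
  25–29: 5 × 232.5/1000 × 0.9204 = 1.06997
  30–34: 5 × 262.6/1000 × 0.9077 = 1.19181
  35–39: 5 × 178.9/1000 × 0.8883 = 0.79458
  40–44: 5 × 74.2/1000 × 0.8751 = 0.32466
Sum = 4.07799
NRR = 0.492 × 4.07799 = 2.00637

2.006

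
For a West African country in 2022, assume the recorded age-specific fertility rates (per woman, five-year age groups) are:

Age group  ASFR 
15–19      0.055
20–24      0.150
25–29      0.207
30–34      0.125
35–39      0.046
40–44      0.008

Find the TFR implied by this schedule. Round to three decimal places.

Sum of ASFRs = 0.055 + 0.150 + 0.207 + 0.125 + 0.046 + 0.008 = 0.591
TFR = 5 × 0.591 = 2.955

2.955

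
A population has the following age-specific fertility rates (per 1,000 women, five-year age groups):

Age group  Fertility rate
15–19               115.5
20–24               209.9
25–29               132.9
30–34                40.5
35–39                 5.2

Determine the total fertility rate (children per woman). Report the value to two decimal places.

Sum of ASFRs = 115.5 + 209.9 + 132.9 + 40.5 + 5.2 = 504.0
TFR = 5 × 504.0 / 1000 = 2.52

2.52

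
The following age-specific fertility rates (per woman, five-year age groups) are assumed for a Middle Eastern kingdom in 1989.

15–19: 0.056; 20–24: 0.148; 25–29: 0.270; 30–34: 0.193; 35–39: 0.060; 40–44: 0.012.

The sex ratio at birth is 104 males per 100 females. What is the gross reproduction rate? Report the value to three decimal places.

1.811

Proportion female at birth = 100 / (100 + 104) = 0.49020.
Sum of ASFRs = 0.056 + 0.148 + 0.270 + 0.193 + 0.060 + 0.012 = 0.739
TFR = 5 × 0.739 = 3.695
GRR = 0.49020 × 3.695 = 1.81129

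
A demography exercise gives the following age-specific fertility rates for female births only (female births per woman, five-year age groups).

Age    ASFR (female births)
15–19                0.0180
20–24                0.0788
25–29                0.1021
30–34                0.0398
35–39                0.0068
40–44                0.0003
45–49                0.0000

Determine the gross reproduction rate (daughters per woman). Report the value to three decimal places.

1.229

Sum of female ASFRs = 0.0180 + 0.0788 + 0.1021 + 0.0398 + 0.0068 + 0.0003 + 0.0000 = 0.2458
GRR = 5 × 0.2458 = 1.229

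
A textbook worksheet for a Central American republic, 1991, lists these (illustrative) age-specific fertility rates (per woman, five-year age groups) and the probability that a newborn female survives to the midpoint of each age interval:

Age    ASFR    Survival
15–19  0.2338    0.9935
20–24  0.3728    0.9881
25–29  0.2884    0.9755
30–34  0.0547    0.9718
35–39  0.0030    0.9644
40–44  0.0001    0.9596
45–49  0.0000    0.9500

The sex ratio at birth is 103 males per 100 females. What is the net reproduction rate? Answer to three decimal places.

2.311

Proportion female at birth = 100 / (100 + 103) = 0.49261.
Survival-weighted fertility by age (5·fₓ·Sₓ):
  15–19: 5 × 0.2338 × 0.9935 = 1.16140
  20–24: 5 × 0.3728 × 0.9881 = 1.84182
  25–29: 5 × 0.2884 × 0.9755 = 1.40667
  30–34: 5 × 0.0547 × 0.9718 = 0.26579
  35–39: 5 × 0.0030 × 0.9644 = 0.01447
  40–44: 5 × 0.0001 × 0.9596 = 0.00048
  45–49: 5 × 0.0000 × 0.9500 = 0.00000
Sum = 4.69063
NRR = 0.49261 × 4.69063 = 2.31065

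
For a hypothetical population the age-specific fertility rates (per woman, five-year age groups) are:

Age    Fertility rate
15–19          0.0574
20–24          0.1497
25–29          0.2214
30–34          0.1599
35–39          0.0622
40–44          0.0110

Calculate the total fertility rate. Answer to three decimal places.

Sum of ASFRs = 0.0574 + 0.1497 + 0.2214 + 0.1599 + 0.0622 + 0.0110 = 0.6616
TFR = 5 × 0.6616 = 3.308

3.308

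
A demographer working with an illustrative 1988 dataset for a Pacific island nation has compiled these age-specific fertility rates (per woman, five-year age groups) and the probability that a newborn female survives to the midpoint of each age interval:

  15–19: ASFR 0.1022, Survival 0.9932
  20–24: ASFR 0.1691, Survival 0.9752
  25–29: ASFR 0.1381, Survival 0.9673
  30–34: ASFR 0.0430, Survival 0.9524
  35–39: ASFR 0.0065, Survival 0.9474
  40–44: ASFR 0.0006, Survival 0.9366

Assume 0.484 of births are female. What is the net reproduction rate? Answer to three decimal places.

Proportion female at birth = 0.484.
Weighting each age-specific rate by interval width and survival:
  15–19: 5 × 0.1022 × 0.9932 = 0.50753
  20–24: 5 × 0.1691 × 0.9752 = 0.82453
  25–29: 5 × 0.1381 × 0.9673 = 0.66792
  30–34: 5 × 0.0430 × 0.9524 = 0.20477
  35–39: 5 × 0.0065 × 0.9474 = 0.03079
  40–44: 5 × 0.0006 × 0.9366 = 0.00281
Sum = 2.23835
NRR = 0.484 × 2.23835 = 1.08336

1.083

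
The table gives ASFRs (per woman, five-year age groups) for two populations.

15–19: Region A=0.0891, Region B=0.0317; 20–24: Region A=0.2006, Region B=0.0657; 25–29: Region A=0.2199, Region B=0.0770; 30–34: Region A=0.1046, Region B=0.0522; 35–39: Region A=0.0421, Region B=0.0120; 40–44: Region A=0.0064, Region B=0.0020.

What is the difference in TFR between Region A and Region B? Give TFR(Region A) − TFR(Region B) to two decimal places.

Region A:
  Sum of ASFRs = 0.0891 + 0.2006 + 0.2199 + 0.1046 + 0.0421 + 0.0064 = 0.6627
  TFR = 5 × 0.6627 = 3.3135
Region B:
  Sum of ASFRs = 0.0317 + 0.0657 + 0.0770 + 0.0522 + 0.0120 + 0.0020 = 0.2406
  TFR = 5 × 0.2406 = 1.203
Difference = 3.3135 − 1.203 = 2.1105

2.11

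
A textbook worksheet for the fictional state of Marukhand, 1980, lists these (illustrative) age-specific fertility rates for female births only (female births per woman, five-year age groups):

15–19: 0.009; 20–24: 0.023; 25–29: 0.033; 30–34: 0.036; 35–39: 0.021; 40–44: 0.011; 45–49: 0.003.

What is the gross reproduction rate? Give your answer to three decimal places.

0.680

Sum of female ASFRs = 0.009 + 0.023 + 0.033 + 0.036 + 0.021 + 0.011 + 0.003 = 0.136
GRR = 5 × 0.136 = 0.68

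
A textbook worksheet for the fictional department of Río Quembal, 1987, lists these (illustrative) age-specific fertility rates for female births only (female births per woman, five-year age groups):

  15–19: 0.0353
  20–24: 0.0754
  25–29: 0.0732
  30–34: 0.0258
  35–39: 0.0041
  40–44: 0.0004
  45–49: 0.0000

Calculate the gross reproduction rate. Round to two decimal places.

1.07

Sum of female ASFRs = 0.0353 + 0.0754 + 0.0732 + 0.0258 + 0.0041 + 0.0004 + 0.0000 = 0.2142
GRR = 5 × 0.2142 = 1.071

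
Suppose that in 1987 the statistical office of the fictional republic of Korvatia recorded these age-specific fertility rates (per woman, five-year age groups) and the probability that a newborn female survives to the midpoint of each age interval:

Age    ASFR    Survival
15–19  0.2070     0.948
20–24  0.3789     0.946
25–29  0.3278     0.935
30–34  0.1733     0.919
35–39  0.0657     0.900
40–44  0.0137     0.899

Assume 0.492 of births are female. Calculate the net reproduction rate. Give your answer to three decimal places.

Proportion female at birth = 0.492.
Survival-weighted fertility by age (5·fₓ·Sₓ):
  15–19: 5 × 0.2070 × 0.948 = 0.98118
  20–24: 5 × 0.3789 × 0.946 = 1.79220
  25–29: 5 × 0.3278 × 0.935 = 1.53247
  30–34: 5 × 0.1733 × 0.919 = 0.79631
  35–39: 5 × 0.0657 × 0.900 = 0.29565
  40–44: 5 × 0.0137 × 0.899 = 0.06158
Sum = 5.45939
NRR = 0.492 × 5.45939 = 2.68602

2.686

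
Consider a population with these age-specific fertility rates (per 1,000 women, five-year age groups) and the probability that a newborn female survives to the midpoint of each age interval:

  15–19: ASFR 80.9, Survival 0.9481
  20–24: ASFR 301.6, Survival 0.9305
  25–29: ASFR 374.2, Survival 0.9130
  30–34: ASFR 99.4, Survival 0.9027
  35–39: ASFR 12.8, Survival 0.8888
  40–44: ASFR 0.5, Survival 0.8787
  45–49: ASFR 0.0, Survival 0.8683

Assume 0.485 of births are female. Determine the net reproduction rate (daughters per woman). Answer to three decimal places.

Proportion female at birth = 0.485.
Weighting each age-specific rate by interval width and survival:
  15–19: 5 × 80.9/1000 × 0.9481 = 0.38351
  20–24: 5 × 301.6/1000 × 0.9305 = 1.40319
  25–29: 5 × 374.2/1000 × 0.9130 = 1.70822
  30–34: 5 × 99.4/1000 × 0.9027 = 0.44864
  35–39: 5 × 12.8/1000 × 0.8888 = 0.05688
  40–44: 5 × 0.5/1000 × 0.8787 = 0.00220
  45–49: 5 × 0.0/1000 × 0.8683 = 0.00000
Sum = 4.00264
NRR = 0.485 × 4.00264 = 1.94128
NRR > 1, so each generation more than replaces itself.

1.941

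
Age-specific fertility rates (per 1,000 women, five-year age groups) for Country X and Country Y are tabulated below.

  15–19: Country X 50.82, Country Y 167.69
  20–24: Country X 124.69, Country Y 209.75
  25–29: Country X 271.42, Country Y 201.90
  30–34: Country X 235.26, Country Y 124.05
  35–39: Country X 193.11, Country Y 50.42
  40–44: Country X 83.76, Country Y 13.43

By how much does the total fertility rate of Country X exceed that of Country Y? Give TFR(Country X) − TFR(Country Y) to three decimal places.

Country X:
  Sum of ASFRs = 50.82 + 124.69 + 271.42 + 235.26 + 193.11 + 83.76 = 959.06
  TFR = 5 × 959.06 / 1000 = 4.7953
Country Y:
  Sum of ASFRs = 167.69 + 209.75 + 201.90 + 124.05 + 50.42 + 13.43 = 767.24
  TFR = 5 × 767.24 / 1000 = 3.8362
Difference = 4.7953 − 3.8362 = 0.9591

0.959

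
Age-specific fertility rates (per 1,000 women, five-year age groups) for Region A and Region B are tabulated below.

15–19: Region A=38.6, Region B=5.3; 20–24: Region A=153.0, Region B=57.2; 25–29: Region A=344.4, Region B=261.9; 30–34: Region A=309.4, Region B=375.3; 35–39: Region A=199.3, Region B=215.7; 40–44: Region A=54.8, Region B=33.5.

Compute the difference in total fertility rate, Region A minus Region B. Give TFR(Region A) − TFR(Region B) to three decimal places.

Region A:
  Sum of ASFRs = 38.6 + 153.0 + 344.4 + 309.4 + 199.3 + 54.8 = 1099.5
  TFR = 5 × 1099.5 / 1000 = 5.4975
Region B:
  Sum of ASFRs = 5.3 + 57.2 + 261.9 + 375.3 + 215.7 + 33.5 = 948.9
  TFR = 5 × 948.9 / 1000 = 4.7445
Difference = 5.4975 − 4.7445 = 0.753

0.753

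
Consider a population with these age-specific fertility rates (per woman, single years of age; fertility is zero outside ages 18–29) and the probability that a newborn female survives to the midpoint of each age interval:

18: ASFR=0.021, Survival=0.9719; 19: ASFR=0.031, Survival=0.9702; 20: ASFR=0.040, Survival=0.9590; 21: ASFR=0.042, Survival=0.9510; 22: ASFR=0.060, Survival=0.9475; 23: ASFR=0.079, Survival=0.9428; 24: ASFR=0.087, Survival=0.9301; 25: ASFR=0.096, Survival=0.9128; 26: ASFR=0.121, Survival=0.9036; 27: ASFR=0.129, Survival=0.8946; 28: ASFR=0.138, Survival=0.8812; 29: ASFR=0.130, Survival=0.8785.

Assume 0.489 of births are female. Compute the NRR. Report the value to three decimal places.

0.435

Proportion female at birth = 0.489.
Survival-weighted fertility by age (1·fₓ·Sₓ):
  18: 1 × 0.021 × 0.9719 = 0.02041
  19: 1 × 0.031 × 0.9702 = 0.03008
  20: 1 × 0.040 × 0.9590 = 0.03836
  21: 1 × 0.042 × 0.9510 = 0.03994
  22: 1 × 0.060 × 0.9475 = 0.05685
  23: 1 × 0.079 × 0.9428 = 0.07448
  24: 1 × 0.087 × 0.9301 = 0.08092
  25: 1 × 0.096 × 0.9128 = 0.08763
  26: 1 × 0.121 × 0.9036 = 0.10934
  27: 1 × 0.129 × 0.8946 = 0.11540
  28: 1 × 0.138 × 0.8812 = 0.12161
  29: 1 × 0.130 × 0.8785 = 0.11421
Sum = 0.88923
NRR = 0.489 × 0.88923 = 0.43483
With NRR below 1 the population is below replacement fertility.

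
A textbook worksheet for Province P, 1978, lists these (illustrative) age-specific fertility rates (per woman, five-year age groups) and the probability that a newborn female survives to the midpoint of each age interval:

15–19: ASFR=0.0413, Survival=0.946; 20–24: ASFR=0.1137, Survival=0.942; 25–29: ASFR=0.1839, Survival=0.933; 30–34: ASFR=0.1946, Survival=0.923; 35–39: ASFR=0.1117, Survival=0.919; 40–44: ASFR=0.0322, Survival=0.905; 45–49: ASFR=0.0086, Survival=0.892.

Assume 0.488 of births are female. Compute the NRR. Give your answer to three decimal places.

Proportion female at birth = 0.488.
Weighting each age-specific rate by interval width and survival:
  15–19: 5 × 0.0413 × 0.946 = 0.19535
  20–24: 5 × 0.1137 × 0.942 = 0.53553
  25–29: 5 × 0.1839 × 0.933 = 0.85789
  30–34: 5 × 0.1946 × 0.923 = 0.89808
  35–39: 5 × 0.1117 × 0.919 = 0.51326
  40–44: 5 × 0.0322 × 0.905 = 0.14571
  45–49: 5 × 0.0086 × 0.892 = 0.03836
Sum = 3.18418
NRR = 0.488 × 3.18418 = 1.55388
An NRR exceeding 1 indicates intrinsic growth under these rates.

1.554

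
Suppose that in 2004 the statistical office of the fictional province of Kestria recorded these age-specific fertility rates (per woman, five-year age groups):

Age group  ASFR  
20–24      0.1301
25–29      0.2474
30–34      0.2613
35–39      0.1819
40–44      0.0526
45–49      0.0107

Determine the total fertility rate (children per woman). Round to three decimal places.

4.420

Sum of ASFRs = 0.1301 + 0.2474 + 0.2613 + 0.1819 + 0.0526 + 0.0107 = 0.8840
TFR = 5 × 0.8840 = 4.42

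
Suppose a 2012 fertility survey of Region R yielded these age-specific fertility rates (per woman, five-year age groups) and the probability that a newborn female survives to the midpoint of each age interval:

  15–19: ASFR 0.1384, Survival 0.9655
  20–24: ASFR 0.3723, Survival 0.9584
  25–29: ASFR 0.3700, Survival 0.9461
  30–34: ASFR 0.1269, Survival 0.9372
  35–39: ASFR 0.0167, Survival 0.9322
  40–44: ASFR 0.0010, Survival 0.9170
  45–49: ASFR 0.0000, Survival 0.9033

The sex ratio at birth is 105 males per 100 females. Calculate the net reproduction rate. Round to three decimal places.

Proportion female at birth = 100 / (100 + 105) = 0.48780.
Weighting each age-specific rate by interval width and survival:
  15–19: 5 × 0.1384 × 0.9655 = 0.66813
  20–24: 5 × 0.3723 × 0.9584 = 1.78406
  25–29: 5 × 0.3700 × 0.9461 = 1.75029
  30–34: 5 × 0.1269 × 0.9372 = 0.59465
  35–39: 5 × 0.0167 × 0.9322 = 0.07784
  40–44: 5 × 0.0010 × 0.9170 = 0.00459
  45–49: 5 × 0.0000 × 0.9033 = 0.00000
Sum = 4.87956
NRR = 0.48780 × 4.87956 = 2.38025

2.380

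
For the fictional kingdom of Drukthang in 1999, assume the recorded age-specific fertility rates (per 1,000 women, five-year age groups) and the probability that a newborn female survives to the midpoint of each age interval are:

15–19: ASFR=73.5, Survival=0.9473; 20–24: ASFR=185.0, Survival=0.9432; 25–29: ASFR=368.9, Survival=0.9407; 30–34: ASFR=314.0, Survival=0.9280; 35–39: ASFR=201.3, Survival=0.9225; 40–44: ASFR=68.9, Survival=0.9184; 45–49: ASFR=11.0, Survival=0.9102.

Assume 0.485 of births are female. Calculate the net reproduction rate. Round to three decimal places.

2.768

Proportion female at birth = 0.485.
Each age group contributes 5 × ASFR × survival:
  15–19: 5 × 73.5/1000 × 0.9473 = 0.34813
  20–24: 5 × 185.0/1000 × 0.9432 = 0.87246
  25–29: 5 × 368.9/1000 × 0.9407 = 1.73512
  30–34: 5 × 314.0/1000 × 0.9280 = 1.45696
  35–39: 5 × 201.3/1000 × 0.9225 = 0.92850
  40–44: 5 × 68.9/1000 × 0.9184 = 0.31639
  45–49: 5 × 11.0/1000 × 0.9102 = 0.05006
Sum = 5.70762
NRR = 0.485 × 5.70762 = 2.76820
NRR > 1, so each generation more than replaces itself.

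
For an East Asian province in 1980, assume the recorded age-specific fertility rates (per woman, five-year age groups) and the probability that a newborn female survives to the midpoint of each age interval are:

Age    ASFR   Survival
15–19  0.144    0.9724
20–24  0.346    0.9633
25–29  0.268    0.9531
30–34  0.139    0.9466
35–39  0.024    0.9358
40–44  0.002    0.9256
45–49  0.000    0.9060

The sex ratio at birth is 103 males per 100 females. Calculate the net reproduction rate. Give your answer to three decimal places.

2.179

Proportion female at birth = 100 / (100 + 103) = 0.49261.
Weighting each age-specific rate by interval width and survival:
  15–19: 5 × 0.144 × 0.9724 = 0.70013
  20–24: 5 × 0.346 × 0.9633 = 1.66651
  25–29: 5 × 0.268 × 0.9531 = 1.27715
  30–34: 5 × 0.139 × 0.9466 = 0.65789
  35–39: 5 × 0.024 × 0.9358 = 0.11230
  40–44: 5 × 0.002 × 0.9256 = 0.00926
  45–49: 5 × 0.000 × 0.9060 = 0.00000
Sum = 4.42324
NRR = 0.49261 × 4.42324 = 2.17893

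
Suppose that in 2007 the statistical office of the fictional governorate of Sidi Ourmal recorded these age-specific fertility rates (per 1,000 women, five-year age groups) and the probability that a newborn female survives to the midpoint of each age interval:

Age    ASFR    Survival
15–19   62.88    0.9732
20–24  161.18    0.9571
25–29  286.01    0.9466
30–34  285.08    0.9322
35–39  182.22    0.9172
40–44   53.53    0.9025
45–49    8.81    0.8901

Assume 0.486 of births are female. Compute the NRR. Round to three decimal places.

Proportion female at birth = 0.486.
Each age group contributes 5 × ASFR × survival:
  15–19: 5 × 62.88/1000 × 0.9732 = 0.30597
  20–24: 5 × 161.18/1000 × 0.9571 = 0.77133
  25–29: 5 × 286.01/1000 × 0.9466 = 1.35369
  30–34: 5 × 285.08/1000 × 0.9322 = 1.32876
  35–39: 5 × 182.22/1000 × 0.9172 = 0.83566
  40–44: 5 × 53.53/1000 × 0.9025 = 0.24155
  45–49: 5 × 8.81/1000 × 0.8901 = 0.03921
Sum = 4.87617
NRR = 0.486 × 4.87617 = 2.36982

2.370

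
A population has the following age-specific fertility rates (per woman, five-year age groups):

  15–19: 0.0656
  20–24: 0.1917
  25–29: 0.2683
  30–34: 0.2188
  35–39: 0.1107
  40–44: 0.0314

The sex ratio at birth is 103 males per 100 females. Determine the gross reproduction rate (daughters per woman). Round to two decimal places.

Proportion female at birth = 100 / (100 + 103) = 0.49261.
Sum of ASFRs = 0.0656 + 0.1917 + 0.2683 + 0.2188 + 0.1107 + 0.0314 = 0.8865
TFR = 5 × 0.8865 = 4.4325
GRR = 0.49261 × 4.4325 = 2.18349

2.18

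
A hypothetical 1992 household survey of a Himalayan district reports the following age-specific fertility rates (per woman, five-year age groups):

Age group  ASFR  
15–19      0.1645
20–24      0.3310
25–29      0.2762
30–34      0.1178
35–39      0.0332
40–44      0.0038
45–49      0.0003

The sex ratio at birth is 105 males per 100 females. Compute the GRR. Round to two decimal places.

Proportion female at birth = 100 / (100 + 105) = 0.48780.
Sum of ASFRs = 0.1645 + 0.3310 + 0.2762 + 0.1178 + 0.0332 + 0.0038 + 0.0003 = 0.9268
TFR = 5 × 0.9268 = 4.634
GRR = 0.48780 × 4.634 = 2.26047

2.26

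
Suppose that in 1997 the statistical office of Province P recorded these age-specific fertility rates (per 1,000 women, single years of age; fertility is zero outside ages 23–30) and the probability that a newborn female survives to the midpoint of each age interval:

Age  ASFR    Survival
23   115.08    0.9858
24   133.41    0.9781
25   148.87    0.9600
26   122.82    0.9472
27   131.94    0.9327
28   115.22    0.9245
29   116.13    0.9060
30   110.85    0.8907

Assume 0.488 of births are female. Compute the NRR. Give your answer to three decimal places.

Proportion female at birth = 0.488.
Each age group contributes 1 × ASFR × survival:
  23: 1 × 115.08/1000 × 0.9858 = 0.11345
  24: 1 × 133.41/1000 × 0.9781 = 0.13049
  25: 1 × 148.87/1000 × 0.9600 = 0.14292
  26: 1 × 122.82/1000 × 0.9472 = 0.11634
  27: 1 × 131.94/1000 × 0.9327 = 0.12306
  28: 1 × 115.22/1000 × 0.9245 = 0.10652
  29: 1 × 116.13/1000 × 0.9060 = 0.10521
  30: 1 × 110.85/1000 × 0.8907 = 0.09873
Sum = 0.93672
NRR = 0.488 × 0.93672 = 0.45712

0.457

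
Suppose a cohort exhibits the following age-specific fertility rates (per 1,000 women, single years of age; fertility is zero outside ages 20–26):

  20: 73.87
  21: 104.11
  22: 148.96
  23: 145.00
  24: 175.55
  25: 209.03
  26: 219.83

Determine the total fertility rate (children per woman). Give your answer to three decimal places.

Sum of ASFRs = 73.87 + 104.11 + 148.96 + 145.00 + 175.55 + 209.03 + 219.83 = 1076.35
TFR = 1076.35 / 1000 = 1.07635

1.076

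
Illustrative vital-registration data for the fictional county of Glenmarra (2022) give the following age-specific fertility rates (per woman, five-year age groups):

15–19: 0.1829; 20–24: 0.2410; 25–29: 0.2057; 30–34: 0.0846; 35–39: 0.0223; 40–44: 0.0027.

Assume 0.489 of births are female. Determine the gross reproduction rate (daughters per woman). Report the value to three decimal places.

1.807

Proportion female at birth = 0.489.
Sum of ASFRs = 0.1829 + 0.2410 + 0.2057 + 0.0846 + 0.0223 + 0.0027 = 0.7392
TFR = 5 × 0.7392 = 3.696
GRR = 0.489 × 3.696 = 1.80734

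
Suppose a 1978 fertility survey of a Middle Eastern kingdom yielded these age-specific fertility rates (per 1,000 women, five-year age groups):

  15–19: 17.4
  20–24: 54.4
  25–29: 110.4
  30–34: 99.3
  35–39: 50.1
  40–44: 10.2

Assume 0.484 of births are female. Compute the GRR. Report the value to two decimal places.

Proportion female at birth = 0.484.
Sum of ASFRs = 17.4 + 54.4 + 110.4 + 99.3 + 50.1 + 10.2 = 341.8
TFR = 5 × 341.8 / 1000 = 1.709
GRR = 0.484 × 1.709 = 0.82716

0.83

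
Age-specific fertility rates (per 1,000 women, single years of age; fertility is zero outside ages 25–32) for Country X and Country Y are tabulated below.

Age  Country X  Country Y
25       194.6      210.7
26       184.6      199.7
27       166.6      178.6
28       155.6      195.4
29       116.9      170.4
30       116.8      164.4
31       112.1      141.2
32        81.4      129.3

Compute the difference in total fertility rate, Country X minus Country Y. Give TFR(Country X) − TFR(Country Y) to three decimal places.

-0.261

Country X:
  Sum of ASFRs = 194.6 + 184.6 + 166.6 + 155.6 + 116.9 + 116.8 + 112.1 + 81.4 = 1128.6
  TFR = 1128.6 / 1000 = 1.1286
Country Y:
  Sum of ASFRs = 210.7 + 199.7 + 178.6 + 195.4 + 170.4 + 164.4 + 141.2 + 129.3 = 1389.7
  TFR = 1389.7 / 1000 = 1.3897
Difference = 1.1286 − 1.3897 = -0.2611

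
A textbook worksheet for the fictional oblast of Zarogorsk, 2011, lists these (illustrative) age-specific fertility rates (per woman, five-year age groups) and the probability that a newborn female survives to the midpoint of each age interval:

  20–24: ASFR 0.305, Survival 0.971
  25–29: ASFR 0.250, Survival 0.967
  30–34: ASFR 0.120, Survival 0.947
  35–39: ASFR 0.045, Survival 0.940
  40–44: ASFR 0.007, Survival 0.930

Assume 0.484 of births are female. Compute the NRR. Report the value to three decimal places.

Proportion female at birth = 0.484.
Survival-weighted fertility by age (5·fₓ·Sₓ):
  20–24: 5 × 0.305 × 0.971 = 1.48078
  25–29: 5 × 0.250 × 0.967 = 1.20875
  30–34: 5 × 0.120 × 0.947 = 0.56820
  35–39: 5 × 0.045 × 0.940 = 0.21150
  40–44: 5 × 0.007 × 0.930 = 0.03255
Sum = 3.50178
NRR = 0.484 × 3.50178 = 1.69486

1.695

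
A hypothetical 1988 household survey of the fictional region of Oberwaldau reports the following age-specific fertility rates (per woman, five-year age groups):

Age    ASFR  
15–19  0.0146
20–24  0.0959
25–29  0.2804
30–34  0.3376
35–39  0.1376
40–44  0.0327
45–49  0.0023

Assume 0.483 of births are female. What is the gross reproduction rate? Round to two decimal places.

2.18

Proportion female at birth = 0.483.
Sum of ASFRs = 0.0146 + 0.0959 + 0.2804 + 0.3376 + 0.1376 + 0.0327 + 0.0023 = 0.9011
TFR = 5 × 0.9011 = 4.5055
GRR = 0.483 × 4.5055 = 2.17616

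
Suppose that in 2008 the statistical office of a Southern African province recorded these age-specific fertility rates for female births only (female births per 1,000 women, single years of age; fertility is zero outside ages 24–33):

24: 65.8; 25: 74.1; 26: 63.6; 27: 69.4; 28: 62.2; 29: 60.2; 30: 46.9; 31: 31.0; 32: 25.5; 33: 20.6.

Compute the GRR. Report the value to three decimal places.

0.519

Sum of female ASFRs = 65.8 + 74.1 + 63.6 + 69.4 + 62.2 + 60.2 + 46.9 + 31.0 + 25.5 + 20.6 = 519.3
GRR = 519.3 / 1000 = 0.5193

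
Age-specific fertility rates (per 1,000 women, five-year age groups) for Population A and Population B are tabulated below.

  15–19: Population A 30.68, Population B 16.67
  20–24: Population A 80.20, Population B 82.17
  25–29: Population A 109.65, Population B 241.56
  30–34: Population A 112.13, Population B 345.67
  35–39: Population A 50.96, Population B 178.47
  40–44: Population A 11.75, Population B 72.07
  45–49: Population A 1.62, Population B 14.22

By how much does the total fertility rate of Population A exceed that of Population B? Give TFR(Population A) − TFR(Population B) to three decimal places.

Population A:
  Sum of ASFRs = 30.68 + 80.20 + 109.65 + 112.13 + 50.96 + 11.75 + 1.62 = 396.99
  TFR = 5 × 396.99 / 1000 = 1.98495
Population B:
  Sum of ASFRs = 16.67 + 82.17 + 241.56 + 345.67 + 178.47 + 72.07 + 14.22 = 950.83
  TFR = 5 × 950.83 / 1000 = 4.75415
Difference = 1.98495 − 4.75415 = -2.7692

-2.769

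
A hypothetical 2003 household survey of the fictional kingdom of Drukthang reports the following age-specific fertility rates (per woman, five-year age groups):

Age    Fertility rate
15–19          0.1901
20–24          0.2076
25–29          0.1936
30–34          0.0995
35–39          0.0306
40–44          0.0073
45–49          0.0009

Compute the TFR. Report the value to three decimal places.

3.648

Sum of ASFRs = 0.1901 + 0.2076 + 0.1936 + 0.0995 + 0.0306 + 0.0073 + 0.0009 = 0.7296
TFR = 5 × 0.7296 = 3.648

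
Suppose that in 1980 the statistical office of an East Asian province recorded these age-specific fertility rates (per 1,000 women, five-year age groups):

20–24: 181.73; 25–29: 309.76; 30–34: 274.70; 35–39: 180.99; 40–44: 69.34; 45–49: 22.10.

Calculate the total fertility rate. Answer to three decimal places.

5.193

Sum of ASFRs = 181.73 + 309.76 + 274.70 + 180.99 + 69.34 + 22.10 = 1038.62
TFR = 5 × 1038.62 / 1000 = 5.1931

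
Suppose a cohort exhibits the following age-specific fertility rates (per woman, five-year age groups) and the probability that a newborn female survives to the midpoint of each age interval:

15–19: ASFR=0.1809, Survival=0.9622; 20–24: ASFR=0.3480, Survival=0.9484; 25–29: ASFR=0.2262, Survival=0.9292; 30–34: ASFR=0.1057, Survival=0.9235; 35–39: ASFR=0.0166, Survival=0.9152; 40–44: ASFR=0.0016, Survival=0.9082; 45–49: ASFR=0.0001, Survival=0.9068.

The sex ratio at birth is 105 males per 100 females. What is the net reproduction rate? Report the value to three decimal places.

2.021

Proportion female at birth = 100 / (100 + 105) = 0.48780.
Each age group contributes 5 × ASFR × survival:
  15–19: 5 × 0.1809 × 0.9622 = 0.87031
  20–24: 5 × 0.3480 × 0.9484 = 1.65022
  25–29: 5 × 0.2262 × 0.9292 = 1.05093
  30–34: 5 × 0.1057 × 0.9235 = 0.48807
  35–39: 5 × 0.0166 × 0.9152 = 0.07596
  40–44: 5 × 0.0016 × 0.9082 = 0.00727
  45–49: 5 × 0.0001 × 0.9068 = 0.00045
Sum = 4.14321
NRR = 0.48780 × 4.14321 = 2.02106
NRR > 1, so each generation more than replaces itself.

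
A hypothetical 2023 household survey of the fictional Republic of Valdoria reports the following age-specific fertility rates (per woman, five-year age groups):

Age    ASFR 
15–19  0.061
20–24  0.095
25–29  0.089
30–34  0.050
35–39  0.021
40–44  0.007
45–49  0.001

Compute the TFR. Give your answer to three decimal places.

1.620

Sum of ASFRs = 0.061 + 0.095 + 0.089 + 0.050 + 0.021 + 0.007 + 0.001 = 0.324
TFR = 5 × 0.324 = 1.62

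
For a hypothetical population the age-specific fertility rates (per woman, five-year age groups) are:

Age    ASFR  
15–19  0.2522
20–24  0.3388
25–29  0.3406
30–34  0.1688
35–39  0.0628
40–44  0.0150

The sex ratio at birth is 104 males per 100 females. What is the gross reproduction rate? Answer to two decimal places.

Proportion female at birth = 100 / (100 + 104) = 0.49020.
Sum of ASFRs = 0.2522 + 0.3388 + 0.3406 + 0.1688 + 0.0628 + 0.0150 = 1.1782
TFR = 5 × 1.1782 = 5.891
GRR = 0.49020 × 5.891 = 2.88777

2.89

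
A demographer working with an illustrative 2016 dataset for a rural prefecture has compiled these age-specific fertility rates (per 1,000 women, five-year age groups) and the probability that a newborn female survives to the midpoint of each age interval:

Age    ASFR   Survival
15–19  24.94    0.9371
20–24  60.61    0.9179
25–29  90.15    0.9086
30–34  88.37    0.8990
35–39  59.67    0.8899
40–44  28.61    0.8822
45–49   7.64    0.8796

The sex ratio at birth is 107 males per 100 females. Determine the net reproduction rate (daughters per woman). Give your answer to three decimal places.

Proportion female at birth = 100 / (100 + 107) = 0.48309.
Each age group contributes 5 × ASFR × survival:
  15–19: 5 × 24.94/1000 × 0.9371 = 0.11686
  20–24: 5 × 60.61/1000 × 0.9179 = 0.27817
  25–29: 5 × 90.15/1000 × 0.9086 = 0.40955
  30–34: 5 × 88.37/1000 × 0.8990 = 0.39722
  35–39: 5 × 59.67/1000 × 0.8899 = 0.26550
  40–44: 5 × 28.61/1000 × 0.8822 = 0.12620
  45–49: 5 × 7.64/1000 × 0.8796 = 0.03360
Sum = 1.62710
NRR = 0.48309 × 1.62710 = 0.78604

0.786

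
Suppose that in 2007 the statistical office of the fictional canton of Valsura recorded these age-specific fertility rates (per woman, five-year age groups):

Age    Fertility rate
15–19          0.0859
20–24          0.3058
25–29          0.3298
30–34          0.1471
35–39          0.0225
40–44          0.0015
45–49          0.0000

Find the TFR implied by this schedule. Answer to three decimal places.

4.463

Sum of ASFRs = 0.0859 + 0.3058 + 0.3298 + 0.1471 + 0.0225 + 0.0015 + 0.0000 = 0.8926
TFR = 5 × 0.8926 = 4.463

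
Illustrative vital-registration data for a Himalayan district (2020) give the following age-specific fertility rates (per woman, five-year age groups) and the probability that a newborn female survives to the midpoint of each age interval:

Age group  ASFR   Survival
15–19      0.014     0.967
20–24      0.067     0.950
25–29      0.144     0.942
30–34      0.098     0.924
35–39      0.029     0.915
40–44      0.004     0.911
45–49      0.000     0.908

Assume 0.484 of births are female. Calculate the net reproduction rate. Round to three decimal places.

0.807

Proportion female at birth = 0.484.
Survival-weighted fertility by age (5·fₓ·Sₓ):
  15–19: 5 × 0.014 × 0.967 = 0.06769
  20–24: 5 × 0.067 × 0.950 = 0.31825
  25–29: 5 × 0.144 × 0.942 = 0.67824
  30–34: 5 × 0.098 × 0.924 = 0.45276
  35–39: 5 × 0.029 × 0.915 = 0.13268
  40–44: 5 × 0.004 × 0.911 = 0.01822
  45–49: 5 × 0.000 × 0.908 = 0.00000
Sum = 1.66784
NRR = 0.484 × 1.66784 = 0.80723
With NRR below 1 the population is below replacement fertility.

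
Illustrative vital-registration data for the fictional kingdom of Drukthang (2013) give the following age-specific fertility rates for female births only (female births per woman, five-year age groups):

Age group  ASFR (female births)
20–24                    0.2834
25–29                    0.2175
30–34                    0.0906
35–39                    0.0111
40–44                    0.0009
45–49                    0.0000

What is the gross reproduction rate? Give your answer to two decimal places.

3.02

Sum of female ASFRs = 0.2834 + 0.2175 + 0.0906 + 0.0111 + 0.0009 + 0.0000 = 0.6035
GRR = 5 × 0.6035 = 3.0175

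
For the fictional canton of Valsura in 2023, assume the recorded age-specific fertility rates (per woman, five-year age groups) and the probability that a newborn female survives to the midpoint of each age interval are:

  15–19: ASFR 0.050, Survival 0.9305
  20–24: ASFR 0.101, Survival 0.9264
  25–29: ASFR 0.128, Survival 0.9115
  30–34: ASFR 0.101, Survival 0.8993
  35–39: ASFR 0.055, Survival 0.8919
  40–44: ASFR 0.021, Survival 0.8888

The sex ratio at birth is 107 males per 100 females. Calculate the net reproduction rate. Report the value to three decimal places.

Proportion female at birth = 100 / (100 + 107) = 0.48309.
Per-age-group product (5 × ASFR × survival probability):
  15–19: 5 × 0.050 × 0.9305 = 0.23263
  20–24: 5 × 0.101 × 0.9264 = 0.46783
  25–29: 5 × 0.128 × 0.9115 = 0.58336
  30–34: 5 × 0.101 × 0.8993 = 0.45415
  35–39: 5 × 0.055 × 0.8919 = 0.24527
  40–44: 5 × 0.021 × 0.8888 = 0.09332
Sum = 2.07656
NRR = 0.48309 × 2.07656 = 1.00317
NRR > 1, so each generation more than replaces itself.

1.003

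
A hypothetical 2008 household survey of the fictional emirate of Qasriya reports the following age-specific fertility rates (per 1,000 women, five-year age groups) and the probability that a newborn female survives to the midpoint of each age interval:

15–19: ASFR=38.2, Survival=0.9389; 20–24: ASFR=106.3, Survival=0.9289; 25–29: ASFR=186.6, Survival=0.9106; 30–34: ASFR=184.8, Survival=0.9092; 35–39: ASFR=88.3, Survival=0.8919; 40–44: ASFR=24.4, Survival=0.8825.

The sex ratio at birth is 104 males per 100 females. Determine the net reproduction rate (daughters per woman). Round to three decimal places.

Proportion female at birth = 100 / (100 + 104) = 0.49020.
Survival-weighted fertility by age (5·fₓ·Sₓ):
  15–19: 5 × 38.2/1000 × 0.9389 = 0.17933
  20–24: 5 × 106.3/1000 × 0.9289 = 0.49371
  25–29: 5 × 186.6/1000 × 0.9106 = 0.84959
  30–34: 5 × 184.8/1000 × 0.9092 = 0.84010
  35–39: 5 × 88.3/1000 × 0.8919 = 0.39377
  40–44: 5 × 24.4/1000 × 0.8825 = 0.10767
Sum = 2.86417
NRR = 0.49020 × 2.86417 = 1.40402

1.404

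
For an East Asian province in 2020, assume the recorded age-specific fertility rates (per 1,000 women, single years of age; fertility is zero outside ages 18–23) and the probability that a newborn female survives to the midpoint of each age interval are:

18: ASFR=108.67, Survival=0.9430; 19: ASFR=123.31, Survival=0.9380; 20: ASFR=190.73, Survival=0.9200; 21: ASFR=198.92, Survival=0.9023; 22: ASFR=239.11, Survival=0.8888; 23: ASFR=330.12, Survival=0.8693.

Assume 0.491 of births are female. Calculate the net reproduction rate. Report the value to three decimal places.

Proportion female at birth = 0.491.
Weighting each age-specific rate by interval width and survival:
  18: 1 × 108.67/1000 × 0.9430 = 0.10248
  19: 1 × 123.31/1000 × 0.9380 = 0.11566
  20: 1 × 190.73/1000 × 0.9200 = 0.17547
  21: 1 × 198.92/1000 × 0.9023 = 0.17949
  22: 1 × 239.11/1000 × 0.8888 = 0.21252
  23: 1 × 330.12/1000 × 0.8693 = 0.28697
Sum = 1.07259
NRR = 0.491 × 1.07259 = 0.52664

0.527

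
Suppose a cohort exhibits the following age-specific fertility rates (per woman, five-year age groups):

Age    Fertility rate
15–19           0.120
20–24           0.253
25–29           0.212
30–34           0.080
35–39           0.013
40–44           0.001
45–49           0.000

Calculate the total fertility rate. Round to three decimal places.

3.395

Sum of ASFRs = 0.120 + 0.253 + 0.212 + 0.080 + 0.013 + 0.001 + 0.000 = 0.679
TFR = 5 × 0.679 = 3.395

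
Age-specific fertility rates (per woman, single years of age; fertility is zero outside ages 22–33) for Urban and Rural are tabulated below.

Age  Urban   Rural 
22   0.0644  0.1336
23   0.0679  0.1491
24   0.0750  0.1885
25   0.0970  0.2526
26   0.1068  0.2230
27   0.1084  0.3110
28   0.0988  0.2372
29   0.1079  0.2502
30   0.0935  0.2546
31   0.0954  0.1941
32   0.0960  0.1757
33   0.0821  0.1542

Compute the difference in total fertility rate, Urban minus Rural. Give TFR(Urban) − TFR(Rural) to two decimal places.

Urban:
  Sum of ASFRs = 0.0644 + 0.0679 + 0.0750 + 0.0970 + 0.1068 + 0.1084 + 0.0988 + 0.1079 + 0.0935 + 0.0954 + 0.0960 + 0.0821 = 1.0932
  TFR = 1.0932
Rural:
  Sum of ASFRs = 0.1336 + 0.1491 + 0.1885 + 0.2526 + 0.2230 + 0.3110 + 0.2372 + 0.2502 + 0.2546 + 0.1941 + 0.1757 + 0.1542 = 2.5238
  TFR = 2.5238
Difference = 1.0932 − 2.5238 = -1.4306

-1.43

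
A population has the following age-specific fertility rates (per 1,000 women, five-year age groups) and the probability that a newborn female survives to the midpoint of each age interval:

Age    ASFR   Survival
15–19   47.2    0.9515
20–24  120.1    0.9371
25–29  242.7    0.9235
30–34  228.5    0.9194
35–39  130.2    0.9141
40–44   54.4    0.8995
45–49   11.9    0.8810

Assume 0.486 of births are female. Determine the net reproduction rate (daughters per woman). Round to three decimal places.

1.871

Proportion female at birth = 0.486.
Each age group contributes 5 × ASFR × survival:
  15–19: 5 × 47.2/1000 × 0.9515 = 0.22455
  20–24: 5 × 120.1/1000 × 0.9371 = 0.56273
  25–29: 5 × 242.7/1000 × 0.9235 = 1.12067
  30–34: 5 × 228.5/1000 × 0.9194 = 1.05041
  35–39: 5 × 130.2/1000 × 0.9141 = 0.59508
  40–44: 5 × 54.4/1000 × 0.8995 = 0.24466
  45–49: 5 × 11.9/1000 × 0.8810 = 0.05242
Sum = 3.85052
NRR = 0.486 × 3.85052 = 1.87135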